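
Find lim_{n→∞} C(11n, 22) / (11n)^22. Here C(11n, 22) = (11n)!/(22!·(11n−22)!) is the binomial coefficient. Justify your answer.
lim = 1/22! = 1/1124000727777607680000

With N = 11n → ∞: C(N, 22) / N^22 = [N(N−1)…(N−21)] / (22! · N^22) = (1/22!) · 1 · (1 − 1/(11n)) · … · (1 − 21/(11n)). Each factor → 1 as N → ∞, so the limit is 1/22! = 1/1124000727777607680000.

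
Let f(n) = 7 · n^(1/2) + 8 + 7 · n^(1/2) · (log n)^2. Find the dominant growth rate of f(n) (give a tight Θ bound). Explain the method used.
f(n) ∈ Θ(n^(1/2) · (log n)^2)

Compare the terms by growth order. For large n, n^a · (log n)^b dominates n^a' · (log n)^b' iff a > a', or (a = a' and b > b'). Ranking the 3 terms shows the dominant one is 7 · n^(1/2) · (log n)^2. Hence f(n) ∈ Θ(n^(1/2) · (log n)^2).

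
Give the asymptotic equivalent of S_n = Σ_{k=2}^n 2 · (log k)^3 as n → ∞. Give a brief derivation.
S_n ~ 2 · n · (log n)^3

By integral comparison, S_n = ∫_1^n 2 · (log x)^3 dx + O((log n)^3). For the integral, the leading term of ∫_1^n (log x)^3 dx is n · (log n)^3 (by repeated integration by parts; each step lowers the log-exponent and produces a relatively O(1/log n) correction). Hence S_n ~ 2 · n · (log n)^3.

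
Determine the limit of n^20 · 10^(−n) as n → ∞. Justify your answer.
lim = 0

Exponentials with base > 1 dominate every fixed polynomial: for any fixed c, n^c / 10^n → 0 as n → ∞ (e.g. by the ratio test, or by writing 10^n = e^(n ln 10) and noting e^(n ln 10) / n^c → ∞). Hence n^20 · 10^(−n) = n^20 / 10^n → 0.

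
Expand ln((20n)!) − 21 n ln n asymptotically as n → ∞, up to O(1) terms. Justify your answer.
ln((20n)!) − 21 n ln n = −n ln n + 20(ln 20 − 1) n + (1/2) ln(2π·20n) + O(1/n)

Stirling: ln((20n)!) = 20n ln(20n) − 20n + (1/2) ln(2π·20n) + O(1/n).
Expand 20n ln(20n) = 20n (ln n + ln 20) = 20n ln n + 20n ln 20.
Subtract 21n ln n: leading term is (20 − 21) n ln n = −n ln n. The next term is 20n ln 20 − 20n = 20(ln 20 − 1) n. Then the (1/2) ln(2π·20n) correction.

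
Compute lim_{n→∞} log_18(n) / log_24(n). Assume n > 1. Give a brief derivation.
lim = ln(24) / ln(18) = log_18(24)

Change of base: log_18(n) = ln n / ln 18 and log_24(n) = ln n / ln 24. The ratio is (ln n / ln 18) · (ln 24 / ln n) = ln 24 / ln 18, a constant independent of n. So the limit is ln 24 / ln 18 = log_18(24).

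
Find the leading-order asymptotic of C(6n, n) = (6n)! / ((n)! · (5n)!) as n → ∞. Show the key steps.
C(6n, n) ~ (46656/3125)^(n) · sqrt(3/(5π·n))

Write N = n. Apply Stirling to each factorial:
  (6N)! ~ sqrt(2π·6N) · (6N/e)^(6N),
  N! ~ sqrt(2π N) · (N/e)^N,
  (5N)! ~ sqrt(2π·5N) · (5N/e)^(5N).
The exponential factors combine to (6N)^(6N) / (N^N · (5N)^(5N)) = 6^(6N)/5^(5N) = (6^6/5^5)^N = (46656/3125)^N.
The square-root prefactors combine to sqrt(2π·6N) / (sqrt(2π N)·sqrt(2π·5N)) = sqrt(6 / (2π·5·N)) = sqrt(3/(5π·n)).
Substituting N = n: C(6n, n) ~ (46656/3125)^(n) · sqrt(3/(5π·n)).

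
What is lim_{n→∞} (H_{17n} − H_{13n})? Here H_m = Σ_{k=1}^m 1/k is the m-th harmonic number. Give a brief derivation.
lim = ln(17/13)

Euler-Maclaurin gives H_m = ln m + γ + 1/(2m) + O(1/m^2). The γ and O(1/m) terms cancel in the difference:
  H_{17n} − H_{13n} = ln(17n) − ln(13n) + O(1/n) = ln(17/13) + O(1/n).
Hence the limit is ln(17/13).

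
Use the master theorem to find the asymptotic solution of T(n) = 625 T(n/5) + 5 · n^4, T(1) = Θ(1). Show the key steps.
T(n) = Θ(n^4 log n)

log_5 625 = 4, and f(n) = 5 · n^4 = Θ(n^(log_5 625)). This is Case 2 of the master theorem: T(n) = Θ(f(n) · log n) = Θ(n^4 log n).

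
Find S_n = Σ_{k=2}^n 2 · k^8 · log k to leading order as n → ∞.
S_n ~ 2 · n^9 log n / 9 − 2 · n^9 / 81

By integral comparison, S_n = ∫_1^n 2 · x^8 · log x dx + O(n^8 · log n). For the integral, ∫ x^8 log x dx = n^9 log n / 9 − n^9/81 (integration by parts). Hence S_n ~ 2 · n^9 log n / 9 − 2 · n^9 / 81.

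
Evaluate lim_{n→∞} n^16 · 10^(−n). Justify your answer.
lim = 0

Exponentials with base > 1 dominate every fixed polynomial: for any fixed c, n^c / 10^n → 0 as n → ∞ (e.g. by the ratio test, or by writing 10^n = e^(n ln 10) and noting e^(n ln 10) / n^c → ∞). Hence n^16 · 10^(−n) = n^16 / 10^n → 0.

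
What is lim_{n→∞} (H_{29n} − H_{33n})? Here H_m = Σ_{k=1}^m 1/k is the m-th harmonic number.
lim = ln(29/33)

Euler-Maclaurin gives H_m = ln m + γ + 1/(2m) + O(1/m^2). The γ and O(1/m) terms cancel in the difference:
  H_{29n} − H_{33n} = ln(29n) − ln(33n) + O(1/n) = ln(29/33) + O(1/n).
Hence the limit is ln(29/33).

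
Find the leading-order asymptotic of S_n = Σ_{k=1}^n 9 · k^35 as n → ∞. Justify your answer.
S_n ~ n^36 / 4

By integral comparison (Euler-Maclaurin), Σ_{k=1}^n 9 · k^35 = 9 · ∫_0^n x^35 dx + O(n^35) = 9 · n^36/36 = n^36 / 4 + O(n^35). (Equivalently, Faulhaber's formula gives the same leading term.)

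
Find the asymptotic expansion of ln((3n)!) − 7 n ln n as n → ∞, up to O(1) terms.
ln((3n)!) − 7 n ln n = −4 n ln n + 3(ln 3 − 1) n + (1/2) ln(2π·3n) + O(1/n)

Stirling: ln((3n)!) = 3n ln(3n) − 3n + (1/2) ln(2π·3n) + O(1/n).
Expand 3n ln(3n) = 3n (ln n + ln 3) = 3n ln n + 3n ln 3.
Subtract 7n ln n: leading term is (3 − 7) n ln n = −4 n ln n. The next term is 3n ln 3 − 3n = 3(ln 3 − 1) n. Then the (1/2) ln(2π·3n) correction.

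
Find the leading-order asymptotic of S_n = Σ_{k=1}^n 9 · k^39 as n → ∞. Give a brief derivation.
S_n ~ 9 · n^40 / 40

By integral comparison (Euler-Maclaurin), Σ_{k=1}^n 9 · k^39 = 9 · ∫_0^n x^39 dx + O(n^39) = 9 · n^40/40 + O(n^39). (Equivalently, Faulhaber's formula gives the same leading term.)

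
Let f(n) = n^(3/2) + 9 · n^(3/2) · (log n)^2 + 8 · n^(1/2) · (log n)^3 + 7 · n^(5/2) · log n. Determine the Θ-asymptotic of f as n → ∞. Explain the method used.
f(n) ∈ Θ(n^(5/2) · log n)

Compare the terms by growth order. For large n, n^a · (log n)^b dominates n^a' · (log n)^b' iff a > a', or (a = a' and b > b'). Ranking the 4 terms shows the dominant one is 7 · n^(5/2) · log n. Hence f(n) ∈ Θ(n^(5/2) · log n).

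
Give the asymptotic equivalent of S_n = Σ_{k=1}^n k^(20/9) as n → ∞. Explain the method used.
S_n ~ (9/29) · n^(29/9)

Integral comparison: Σ_{k=1}^n k^(20/9) = ∫_0^n x^(20/9) dx + O(n^(20/9)). The integral is n^(1 + 20/9) / (1 + 20/9) = n^((20+9)/9) / ((20+9)/9) = (9/29) · n^(29/9).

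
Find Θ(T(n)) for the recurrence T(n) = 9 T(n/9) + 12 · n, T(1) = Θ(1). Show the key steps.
T(n) = Θ(n log n)

log_9 9 = 1, and f(n) = 12 · n = Θ(n^(log_9 9)). This is Case 2 of the master theorem: T(n) = Θ(f(n) · log n) = Θ(n log n).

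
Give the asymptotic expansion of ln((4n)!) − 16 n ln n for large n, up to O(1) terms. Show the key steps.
ln((4n)!) − 16 n ln n = −12 n ln n + 4(ln 4 − 1) n + (1/2) ln(2π·4n) + O(1/n)

Stirling: ln((4n)!) = 4n ln(4n) − 4n + (1/2) ln(2π·4n) + O(1/n).
Expand 4n ln(4n) = 4n (ln n + ln 4) = 4n ln n + 4n ln 4.
Subtract 16n ln n: leading term is (4 − 16) n ln n = −12 n ln n. The next term is 4n ln 4 − 4n = 4(ln 4 − 1) n. Then the (1/2) ln(2π·4n) correction.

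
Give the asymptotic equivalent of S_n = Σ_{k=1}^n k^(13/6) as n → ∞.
S_n ~ (6/19) · n^(19/6)

Integral comparison: Σ_{k=1}^n k^(13/6) = ∫_0^n x^(13/6) dx + O(n^(13/6)). The integral is n^(1 + 13/6) / (1 + 13/6) = n^((13+6)/6) / ((13+6)/6) = (6/19) · n^(19/6).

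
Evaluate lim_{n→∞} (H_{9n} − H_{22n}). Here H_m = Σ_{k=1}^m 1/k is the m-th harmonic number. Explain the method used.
lim = ln(9/22)

Euler-Maclaurin gives H_m = ln m + γ + 1/(2m) + O(1/m^2). The γ and O(1/m) terms cancel in the difference:
  H_{9n} − H_{22n} = ln(9n) − ln(22n) + O(1/n) = ln(9/22) + O(1/n).
Hence the limit is ln(9/22).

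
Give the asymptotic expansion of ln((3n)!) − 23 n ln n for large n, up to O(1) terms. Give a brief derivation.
ln((3n)!) − 23 n ln n = −20 n ln n + 3(ln 3 − 1) n + (1/2) ln(2π·3n) + O(1/n)

Stirling: ln((3n)!) = 3n ln(3n) − 3n + (1/2) ln(2π·3n) + O(1/n).
Expand 3n ln(3n) = 3n (ln n + ln 3) = 3n ln n + 3n ln 3.
Subtract 23n ln n: leading term is (3 − 23) n ln n = −20 n ln n. The next term is 3n ln 3 − 3n = 3(ln 3 − 1) n. Then the (1/2) ln(2π·3n) correction.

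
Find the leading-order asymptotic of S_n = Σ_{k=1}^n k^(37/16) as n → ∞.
S_n ~ (16/53) · n^(53/16)

Integral comparison: Σ_{k=1}^n k^(37/16) = ∫_0^n x^(37/16) dx + O(n^(37/16)). The integral is n^(1 + 37/16) / (1 + 37/16) = n^((37+16)/16) / ((37+16)/16) = (16/53) · n^(53/16).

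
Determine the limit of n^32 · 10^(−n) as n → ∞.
lim = 0

Exponentials with base > 1 dominate every fixed polynomial: for any fixed c, n^c / 10^n → 0 as n → ∞ (e.g. by the ratio test, or by writing 10^n = e^(n ln 10) and noting e^(n ln 10) / n^c → ∞). Hence n^32 · 10^(−n) = n^32 / 10^n → 0.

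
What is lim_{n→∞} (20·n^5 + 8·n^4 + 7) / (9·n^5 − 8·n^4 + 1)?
lim = 20/9

For large n the leading n^5 terms dominate both numerator and denominator. Dividing top and bottom by n^5, every other term tends to 0, leaving 20/9.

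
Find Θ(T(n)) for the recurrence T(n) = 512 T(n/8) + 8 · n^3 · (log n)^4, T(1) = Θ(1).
T(n) = Θ(n^3 · (log n)^5)

Here log_8 512 = 3 and f(n) = 8 · n^3 · (log n)^4 = Θ(n^(log_8 512) · (log n)^4). This is the extended Case 2 of the master theorem (f matches the critical exponent up to log factors), giving T(n) = Θ(n^(log_8 512) · (log n)^(4+1)) = Θ(n^3 · (log n)^5).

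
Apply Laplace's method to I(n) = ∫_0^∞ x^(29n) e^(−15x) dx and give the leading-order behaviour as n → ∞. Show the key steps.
I(n) ~ (sqrt(2π·29n) / 15) · (29n/(15e))^(29n)

Write the integrand as exp(29n ln x − 15x) and set f(x) = 29n ln x − 15x. Then f'(x) = 29n/x − 15 = 0 at x* = 29n/15, and f''(x*) = −29n/x*^2 = −15^2/(29n). Laplace's method (interior maximum) gives
  I(n) ~ e^(f(x*)) · sqrt(2π / |f''(x*)|)
        = exp(29n ln(29n/15) − 29n) · sqrt(2π · 29n / 15^2)
        = (29n/15)^(29n) e^(−29n) · sqrt(2π·29n) / 15
        = (sqrt(2π·29n) / 15) · (29n/(15e))^(29n).
This matches Γ(29n+1)/15^(29n+1) with Stirling applied to Γ.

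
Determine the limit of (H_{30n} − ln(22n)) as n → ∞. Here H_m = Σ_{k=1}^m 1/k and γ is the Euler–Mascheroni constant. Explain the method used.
lim = ln(15/11) + γ

By Euler-Maclaurin, H_m = ln m + γ + O(1/m). So
  H_{30n} − ln(22n) = ln(30n) + γ − ln(22n) + O(1/n)
                       = ln(30/22) + γ + O(1/n).
Hence the limit is ln(30/22) + γ (= ln(15/11)).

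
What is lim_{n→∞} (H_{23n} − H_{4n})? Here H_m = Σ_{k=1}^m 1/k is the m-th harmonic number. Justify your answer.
lim = ln(23/4)

Euler-Maclaurin gives H_m = ln m + γ + 1/(2m) + O(1/m^2). The γ and O(1/m) terms cancel in the difference:
  H_{23n} − H_{4n} = ln(23n) − ln(4n) + O(1/n) = ln(23/4) + O(1/n).
Hence the limit is ln(23/4).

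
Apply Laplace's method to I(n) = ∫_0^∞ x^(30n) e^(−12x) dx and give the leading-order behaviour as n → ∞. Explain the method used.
I(n) ~ (sqrt(2π·30n) / 12) · (30n/(12e))^(30n)

Write the integrand as exp(30n ln x − 12x) and set f(x) = 30n ln x − 12x. Then f'(x) = 30n/x − 12 = 0 at x* = 30n/12, and f''(x*) = −30n/x*^2 = −12^2/(30n). Laplace's method (interior maximum) gives
  I(n) ~ e^(f(x*)) · sqrt(2π / |f''(x*)|)
        = exp(30n ln(30n/12) − 30n) · sqrt(2π · 30n / 12^2)
        = (30n/12)^(30n) e^(−30n) · sqrt(2π·30n) / 12
        = (sqrt(2π·30n) / 12) · (30n/(12e))^(30n).
This matches Γ(30n+1)/12^(30n+1) with Stirling applied to Γ.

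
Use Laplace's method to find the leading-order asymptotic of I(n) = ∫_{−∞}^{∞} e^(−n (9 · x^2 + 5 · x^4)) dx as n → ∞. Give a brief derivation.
I(n) ~ sqrt(π/(9n))

φ(x) = 9 · x^2 + 5 · x^4 has its unique global minimum at x* = 0 (since φ'(x) = 18x + 20x^3 = 0 only at x = 0 for real x with both coefficients positive, and φ → ∞ as |x| → ∞). At x* = 0, φ(0) = 0 and φ''(0) = 18. Laplace's method then gives
  I(n) ~ sqrt(2π / (n · φ''(0))) · e^(−n φ(0)) = sqrt(2π / (18n)) = sqrt(π/(9n)).
The 5 · x^4 term contributes only at subleading order (an O(1/n) relative correction).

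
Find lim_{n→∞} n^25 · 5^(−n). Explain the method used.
lim = 0

Exponentials with base > 1 dominate every fixed polynomial: for any fixed c, n^c / 5^n → 0 as n → ∞ (e.g. by the ratio test, or by writing 5^n = e^(n ln 5) and noting e^(n ln 5) / n^c → ∞). Hence n^25 · 5^(−n) = n^25 / 5^n → 0.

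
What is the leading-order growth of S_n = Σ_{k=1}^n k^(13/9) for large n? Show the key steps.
S_n ~ (9/22) · n^(22/9)

Integral comparison: Σ_{k=1}^n k^(13/9) = ∫_0^n x^(13/9) dx + O(n^(13/9)). The integral is n^(1 + 13/9) / (1 + 13/9) = n^((13+9)/9) / ((13+9)/9) = (9/22) · n^(22/9).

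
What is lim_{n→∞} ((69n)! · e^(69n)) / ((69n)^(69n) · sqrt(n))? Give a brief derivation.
lim = sqrt(2π·69)

Stirling: (69n)! ~ sqrt(2π·69n) · (69n/e)^(69n). Hence
  (69n)! · e^(69n) / (69n)^(69n) ~ sqrt(2π·69n).
Dividing by sqrt(n): sqrt(2π·69n) / sqrt(n) = sqrt(2π·69) · n^((1−1)/2), so the limit is sqrt(2π·69).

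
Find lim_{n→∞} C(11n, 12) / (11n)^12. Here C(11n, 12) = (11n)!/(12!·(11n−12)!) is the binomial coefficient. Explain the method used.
lim = 1/12! = 1/479001600

With N = 11n → ∞: C(N, 12) / N^12 = [N(N−1)…(N−11)] / (12! · N^12) = (1/12!) · 1 · (1 − 1/(11n)) · … · (1 − 11/(11n)). Each factor → 1 as N → ∞, so the limit is 1/12! = 1/479001600.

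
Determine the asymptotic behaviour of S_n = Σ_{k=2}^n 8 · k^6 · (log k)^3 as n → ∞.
S_n ~ 8 · n^7 · (log n)^3 / 7

By integral comparison, S_n = ∫_1^n 8 · x^6 · (log x)^3 dx + O(n^6 · (log n)^3). For the integral, the leading term of ∫_1^n x^6 (log x)^3 dx is n^7/7 · (log n)^3 (by repeated integration by parts; each step lowers the log-exponent and produces a relatively O(1/log n) correction). Hence S_n ~ 8 · n^7 · (log n)^3 / 7.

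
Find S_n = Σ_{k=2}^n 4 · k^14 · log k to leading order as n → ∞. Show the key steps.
S_n ~ 4 · n^15 log n / 15 − 4 · n^15 / 225

By integral comparison, S_n = ∫_1^n 4 · x^14 · log x dx + O(n^14 · log n). For the integral, ∫ x^14 log x dx = n^15 log n / 15 − n^15/225 (integration by parts). Hence S_n ~ 4 · n^15 log n / 15 − 4 · n^15 / 225.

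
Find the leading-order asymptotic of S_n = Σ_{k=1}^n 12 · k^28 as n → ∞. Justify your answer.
S_n ~ 12 · n^29 / 29

By integral comparison (Euler-Maclaurin), Σ_{k=1}^n 12 · k^28 = 12 · ∫_0^n x^28 dx + O(n^28) = 12 · n^29/29 + O(n^28). (Equivalently, Faulhaber's formula gives the same leading term.)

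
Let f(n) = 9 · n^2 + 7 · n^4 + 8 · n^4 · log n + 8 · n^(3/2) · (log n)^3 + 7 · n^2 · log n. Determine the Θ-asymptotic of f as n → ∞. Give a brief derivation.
f(n) ∈ Θ(n^4 · log n)

Compare the terms by growth order. For large n, n^a · (log n)^b dominates n^a' · (log n)^b' iff a > a', or (a = a' and b > b'). Ranking the 5 terms shows the dominant one is 8 · n^4 · log n. Hence f(n) ∈ Θ(n^4 · log n).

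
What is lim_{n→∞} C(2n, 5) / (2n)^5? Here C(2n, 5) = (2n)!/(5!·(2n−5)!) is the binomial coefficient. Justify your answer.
lim = 1/5! = 1/120

With N = 2n → ∞: C(N, 5) / N^5 = [N(N−1)…(N−4)] / (5! · N^5) = (1/5!) · 1 · (1 − 1/(2n)) · (1 − 2/(2n)) · (1 − 3/(2n)) · (1 − 4/(2n)). Each factor → 1 as N → ∞, so the limit is 1/5! = 1/120.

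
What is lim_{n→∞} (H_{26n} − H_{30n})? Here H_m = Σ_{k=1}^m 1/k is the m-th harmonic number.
lim = ln(26/30) = ln(13/15)

Euler-Maclaurin gives H_m = ln m + γ + 1/(2m) + O(1/m^2). The γ and O(1/m) terms cancel in the difference:
  H_{26n} − H_{30n} = ln(26n) − ln(30n) + O(1/n) = ln(26/30) + O(1/n).
Hence the limit is ln(26/30) = ln(13/15).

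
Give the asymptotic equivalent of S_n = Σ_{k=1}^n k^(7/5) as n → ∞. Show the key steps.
S_n ~ (5/12) · n^(12/5)

Integral comparison: Σ_{k=1}^n k^(7/5) = ∫_0^n x^(7/5) dx + O(n^(7/5)). The integral is n^(1 + 7/5) / (1 + 7/5) = n^((7+5)/5) / ((7+5)/5) = (5/12) · n^(12/5).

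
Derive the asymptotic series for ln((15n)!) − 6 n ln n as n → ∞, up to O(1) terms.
ln((15n)!) − 6 n ln n = 9 n ln n + 15(ln 15 − 1) n + (1/2) ln(2π·15n) + O(1/n)

Stirling: ln((15n)!) = 15n ln(15n) − 15n + (1/2) ln(2π·15n) + O(1/n).
Expand 15n ln(15n) = 15n (ln n + ln 15) = 15n ln n + 15n ln 15.
Subtract 6n ln n: leading term is (15 − 6) n ln n = 9 n ln n. The next term is 15n ln 15 − 15n = 15(ln 15 − 1) n. Then the (1/2) ln(2π·15n) correction.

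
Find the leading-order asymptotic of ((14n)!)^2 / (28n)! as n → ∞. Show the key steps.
((14n)!)^2/(28n)! ~ ((2π·14n)^(1/2) / sqrt(2)) · 2^(−2·14n)  →  0

Write N = 14n. Stirling: N! ~ sqrt(2π N)(N/e)^N and (2N)! ~ sqrt(2π·2N)·(2N/e)^(2N).
  (N!)^2/(2N)! ~ (2π N)^(2/2) (N/e)^(2N) / [sqrt(2π·2N) (2N/e)^(2N)]
     = (2π N)^(2/2) / sqrt(2π·2N) · (N/(2N))^(2N)
     = (2π N)^((2−1)/2) / sqrt(2) · 2^(−2N).
Since 2^2 > 1, the factor 2^(−2N) decays exponentially, so the ratio → 0. Substituting N = 14n gives the stated form.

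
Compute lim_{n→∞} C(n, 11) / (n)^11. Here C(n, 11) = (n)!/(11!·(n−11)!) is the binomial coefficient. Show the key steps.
lim = 1/11! = 1/39916800

With N = n → ∞: C(N, 11) / N^11 = [N(N−1)…(N−10)] / (11! · N^11) = (1/11!) · 1 · (1 − 1/n) · … · (1 − 10/n). Each factor → 1 as N → ∞, so the limit is 1/11! = 1/39916800.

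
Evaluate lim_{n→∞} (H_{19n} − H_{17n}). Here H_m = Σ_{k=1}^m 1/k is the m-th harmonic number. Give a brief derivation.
lim = ln(19/17)

Euler-Maclaurin gives H_m = ln m + γ + 1/(2m) + O(1/m^2). The γ and O(1/m) terms cancel in the difference:
  H_{19n} − H_{17n} = ln(19n) − ln(17n) + O(1/n) = ln(19/17) + O(1/n).
Hence the limit is ln(19/17).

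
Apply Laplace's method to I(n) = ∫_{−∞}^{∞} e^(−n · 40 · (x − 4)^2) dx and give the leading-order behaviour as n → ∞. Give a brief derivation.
I(n) = sqrt(π/(40n))

Here φ(x) = 40 · (x − 4)^2 has its unique minimum at x* = 4 with φ(x*) = 0 and φ''(x*) = 80. Laplace's method gives
  I(n) ~ e^(−n φ(x*)) · sqrt(2π / (n · φ''(x*))) = sqrt(2π / (80n)) = sqrt(π/(40n)).
This is exact: substituting u = (x − 4)·sqrt(40n) gives I(n) = (1/sqrt(40n)) ∫_{−∞}^{∞} e^(−u^2) du = sqrt(π/(40n)).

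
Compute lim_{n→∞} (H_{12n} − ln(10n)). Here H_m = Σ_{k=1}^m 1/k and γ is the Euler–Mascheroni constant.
lim = ln(6/5) + γ

By Euler-Maclaurin, H_m = ln m + γ + O(1/m). So
  H_{12n} − ln(10n) = ln(12n) + γ − ln(10n) + O(1/n)
                       = ln(12/10) + γ + O(1/n).
Hence the limit is ln(12/10) + γ (= ln(6/5)).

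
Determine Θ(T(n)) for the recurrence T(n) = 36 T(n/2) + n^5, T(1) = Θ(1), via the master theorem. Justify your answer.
T(n) = Θ(n^(log_2 36))

Master theorem: compare f(n) = n^5 to n^(log_2 36) where log_2 36 ≈ 5.170. Since 5 < log_2 36, we have f(n) = O(n^(log_2 36 − ε)) for some ε > 0 — Case 1. Hence T(n) = Θ(n^(log_2 36)).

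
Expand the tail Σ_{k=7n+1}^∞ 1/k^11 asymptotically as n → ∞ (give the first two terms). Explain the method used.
Σ_{k>7n} 1/k^11 = 1/(10 · (7n)^10) − 1/(2 · (7n)^11) + O(1/(7n)^12)

Compare to the integral: ∫_{7n}^∞ x^(−11) dx = [−x^(−10)/10]_{7n}^∞ = 1/((11−1)·(7n)^10). The Euler-Maclaurin correction adds −f(7n)/2 = −1/(2·(7n)^11). Euler-Maclaurin then gives
  Σ_{k>7n} 1/k^11 = ∫_{7n}^∞ dx/x^11 − 1/(2·(7n)^11) + O(1/(7n)^12).
(Equivalently this is ζ(11) − Σ_{k≤7n} 1/k^11.)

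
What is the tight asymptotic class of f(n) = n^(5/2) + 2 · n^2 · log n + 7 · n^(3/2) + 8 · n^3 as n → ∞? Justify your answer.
f(n) ∈ Θ(n^3)

Compare the terms by growth order. For large n, n^a · (log n)^b dominates n^a' · (log n)^b' iff a > a', or (a = a' and b > b'). Ranking the 4 terms shows the dominant one is 8 · n^3. Hence f(n) ∈ Θ(n^3).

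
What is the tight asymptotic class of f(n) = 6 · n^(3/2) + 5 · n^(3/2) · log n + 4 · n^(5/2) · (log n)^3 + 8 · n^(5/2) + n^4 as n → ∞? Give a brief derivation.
f(n) ∈ Θ(n^4)

Compare the terms by growth order. For large n, n^a · (log n)^b dominates n^a' · (log n)^b' iff a > a', or (a = a' and b > b'). Ranking the 5 terms shows the dominant one is n^4. Hence f(n) ∈ Θ(n^4).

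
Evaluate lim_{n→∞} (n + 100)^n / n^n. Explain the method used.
lim = e^100

Rewrite as (1 + 100/n)^(n). By the standard limit (1 + x/n)^n → e^x, we have (1 + 100/n)^n → e^100, and raising to the 1st power gives e^100.
More precisely, ln[(1 + 100/n)^(n)] = n · ln(1 + 100/n) = n · (100/n + O(1/n^2)) = 100 + O(1/n) → 100.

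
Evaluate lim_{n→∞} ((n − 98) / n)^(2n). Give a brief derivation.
lim = e^(−196)

Rewrite as (1 − 98/n)^(2n). By the standard limit (1 + x/n)^n → e^x, we have (1 − 98/n)^n → e^(−98), and raising to the 2nd power gives e^(−196).
More precisely, ln[(1 − 98/n)^(2n)] = 2n · ln(1 − 98/n) = 2n · (-98/n + O(1/n^2)) = -196 + O(1/n) → -196.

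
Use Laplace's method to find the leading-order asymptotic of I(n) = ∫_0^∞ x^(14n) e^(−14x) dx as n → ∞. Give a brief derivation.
I(n) ~ (sqrt(2π·14n) / 14) · (14n/(14e))^(14n)

Write the integrand as exp(14n ln x − 14x) and set f(x) = 14n ln x − 14x. Then f'(x) = 14n/x − 14 = 0 at x* = 14n/14, and f''(x*) = −14n/x*^2 = −14^2/(14n). Laplace's method (interior maximum) gives
  I(n) ~ e^(f(x*)) · sqrt(2π / |f''(x*)|)
        = exp(14n ln(14n/14) − 14n) · sqrt(2π · 14n / 14^2)
        = (14n/14)^(14n) e^(−14n) · sqrt(2π·14n) / 14
        = (sqrt(2π·14n) / 14) · (14n/(14e))^(14n).
This matches Γ(14n+1)/14^(14n+1) with Stirling applied to Γ.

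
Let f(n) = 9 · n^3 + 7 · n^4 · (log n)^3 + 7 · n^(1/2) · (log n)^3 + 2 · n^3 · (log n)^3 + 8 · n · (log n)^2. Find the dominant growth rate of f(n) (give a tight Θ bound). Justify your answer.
f(n) ∈ Θ(n^4 · (log n)^3)

Compare the terms by growth order. For large n, n^a · (log n)^b dominates n^a' · (log n)^b' iff a > a', or (a = a' and b > b'). Ranking the 5 terms shows the dominant one is 7 · n^4 · (log n)^3. Hence f(n) ∈ Θ(n^4 · (log n)^3).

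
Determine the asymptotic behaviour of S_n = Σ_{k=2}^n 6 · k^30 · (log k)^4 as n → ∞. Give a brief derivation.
S_n ~ 6 · n^31 · (log n)^4 / 31

By integral comparison, S_n = ∫_1^n 6 · x^30 · (log x)^4 dx + O(n^30 · (log n)^4). For the integral, the leading term of ∫_1^n x^30 (log x)^4 dx is n^31/31 · (log n)^4 (by repeated integration by parts; each step lowers the log-exponent and produces a relatively O(1/log n) correction). Hence S_n ~ 6 · n^31 · (log n)^4 / 31.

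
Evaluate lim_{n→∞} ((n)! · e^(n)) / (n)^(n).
lim = ∞

Stirling: (n)! ~ sqrt(2π·n) · (n/e)^(n). Hence
  (n)! · e^(n) / (n)^(n) ~ sqrt(2π·n) = sqrt(2π) · sqrt(n) → ∞.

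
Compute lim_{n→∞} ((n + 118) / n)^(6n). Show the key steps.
lim = e^708

Rewrite as (1 + 118/n)^(6n). By the standard limit (1 + x/n)^n → e^x, we have (1 + 118/n)^n → e^118, and raising to the 6th power gives e^708.
More precisely, ln[(1 + 118/n)^(6n)] = 6n · ln(1 + 118/n) = 6n · (118/n + O(1/n^2)) = 708 + O(1/n) → 708.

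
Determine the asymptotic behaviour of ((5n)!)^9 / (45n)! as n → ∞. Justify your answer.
((5n)!)^9/(45n)! ~ ((2π·5n)^(8/2) / 3) · 9^(−9·5n)  →  0

Write N = 5n. Stirling: N! ~ sqrt(2π N)(N/e)^N and (9N)! ~ sqrt(2π·9N)·(9N/e)^(9N).
  (N!)^9/(9N)! ~ (2π N)^(9/2) (N/e)^(9N) / [sqrt(2π·9N) (9N/e)^(9N)]
     = (2π N)^(9/2) / sqrt(2π·9N) · (N/(9N))^(9N)
     = (2π N)^((9−1)/2) / 3 · 9^(−9N).
Since 9^9 > 1, the factor 9^(−9N) decays exponentially, so the ratio → 0. Substituting N = 5n gives the stated form.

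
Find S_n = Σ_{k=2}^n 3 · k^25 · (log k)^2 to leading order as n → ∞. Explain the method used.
S_n ~ 3 · n^26 · (log n)^2 / 26

By integral comparison, S_n = ∫_1^n 3 · x^25 · (log x)^2 dx + O(n^25 · (log n)^2). For the integral, the leading term of ∫_1^n x^25 (log x)^2 dx is n^26/26 · (log n)^2 (by repeated integration by parts; each step lowers the log-exponent and produces a relatively O(1/log n) correction). Hence S_n ~ 3 · n^26 · (log n)^2 / 26.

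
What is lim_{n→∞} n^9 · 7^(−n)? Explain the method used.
lim = 0

Exponentials with base > 1 dominate every fixed polynomial: for any fixed c, n^c / 7^n → 0 as n → ∞ (e.g. by the ratio test, or by writing 7^n = e^(n ln 7) and noting e^(n ln 7) / n^c → ∞). Hence n^9 · 7^(−n) = n^9 / 7^n → 0.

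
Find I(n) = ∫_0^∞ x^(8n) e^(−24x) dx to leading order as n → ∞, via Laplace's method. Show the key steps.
I(n) ~ (sqrt(2π·8n) / 24) · (8n/(24e))^(8n)

Write the integrand as exp(8n ln x − 24x) and set f(x) = 8n ln x − 24x. Then f'(x) = 8n/x − 24 = 0 at x* = 8n/24, and f''(x*) = −8n/x*^2 = −24^2/(8n). Laplace's method (interior maximum) gives
  I(n) ~ e^(f(x*)) · sqrt(2π / |f''(x*)|)
        = exp(8n ln(8n/24) − 8n) · sqrt(2π · 8n / 24^2)
        = (8n/24)^(8n) e^(−8n) · sqrt(2π·8n) / 24
        = (sqrt(2π·8n) / 24) · (8n/(24e))^(8n).
This matches Γ(8n+1)/24^(8n+1) with Stirling applied to Γ.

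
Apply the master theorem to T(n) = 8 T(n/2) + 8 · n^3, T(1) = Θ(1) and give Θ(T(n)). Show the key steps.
T(n) = Θ(n^3 log n)

log_2 8 = 3, and f(n) = 8 · n^3 = Θ(n^(log_2 8)). This is Case 2 of the master theorem: T(n) = Θ(f(n) · log n) = Θ(n^3 log n).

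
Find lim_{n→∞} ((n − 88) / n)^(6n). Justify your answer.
lim = e^(−528)

Rewrite as (1 − 88/n)^(6n). By the standard limit (1 + x/n)^n → e^x, we have (1 − 88/n)^n → e^(−88), and raising to the 6th power gives e^(−528).
More precisely, ln[(1 − 88/n)^(6n)] = 6n · ln(1 − 88/n) = 6n · (-88/n + O(1/n^2)) = -528 + O(1/n) → -528.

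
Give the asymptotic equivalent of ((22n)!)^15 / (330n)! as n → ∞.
((22n)!)^15/(330n)! ~ ((2π·22n)^(14/2) / sqrt(15)) · 15^(−15·22n)  →  0

Write N = 22n. Stirling: N! ~ sqrt(2π N)(N/e)^N and (15N)! ~ sqrt(2π·15N)·(15N/e)^(15N).
  (N!)^15/(15N)! ~ (2π N)^(15/2) (N/e)^(15N) / [sqrt(2π·15N) (15N/e)^(15N)]
     = (2π N)^(15/2) / sqrt(2π·15N) · (N/(15N))^(15N)
     = (2π N)^((15−1)/2) / sqrt(15) · 15^(−15N).
Since 15^15 > 1, the factor 15^(−15N) decays exponentially, so the ratio → 0. Substituting N = 22n gives the stated form.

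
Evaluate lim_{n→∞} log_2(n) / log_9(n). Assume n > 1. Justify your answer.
lim = ln(9) / ln(2) = log_2(9)

Change of base: log_2(n) = ln n / ln 2 and log_9(n) = ln n / ln 9. The ratio is (ln n / ln 2) · (ln 9 / ln n) = ln 9 / ln 2, a constant independent of n. So the limit is ln 9 / ln 2 = log_2(9).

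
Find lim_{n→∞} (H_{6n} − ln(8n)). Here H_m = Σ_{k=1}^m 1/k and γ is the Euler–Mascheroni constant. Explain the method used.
lim = ln(3/4) + γ

By Euler-Maclaurin, H_m = ln m + γ + O(1/m). So
  H_{6n} − ln(8n) = ln(6n) + γ − ln(8n) + O(1/n)
                       = ln(6/8) + γ + O(1/n).
Hence the limit is ln(6/8) + γ (= ln(3/4)).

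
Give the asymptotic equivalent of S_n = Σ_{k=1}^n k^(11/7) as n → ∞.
S_n ~ (7/18) · n^(18/7)

Integral comparison: Σ_{k=1}^n k^(11/7) = ∫_0^n x^(11/7) dx + O(n^(11/7)). The integral is n^(1 + 11/7) / (1 + 11/7) = n^((11+7)/7) / ((11+7)/7) = (7/18) · n^(18/7).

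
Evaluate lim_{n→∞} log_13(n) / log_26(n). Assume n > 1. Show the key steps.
lim = ln(26) / ln(13) = log_13(26)

Change of base: log_13(n) = ln n / ln 13 and log_26(n) = ln n / ln 26. The ratio is (ln n / ln 13) · (ln 26 / ln n) = ln 26 / ln 13, a constant independent of n. So the limit is ln 26 / ln 13 = log_13(26).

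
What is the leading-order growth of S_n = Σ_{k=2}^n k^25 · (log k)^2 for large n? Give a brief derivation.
S_n ~ n^26 · (log n)^2 / 26

By integral comparison, S_n = ∫_1^n x^25 · (log x)^2 dx + O(n^25 · (log n)^2). For the integral, the leading term of ∫_1^n x^25 (log x)^2 dx is n^26/26 · (log n)^2 (by repeated integration by parts; each step lowers the log-exponent and produces a relatively O(1/log n) correction). Hence S_n ~ n^26 · (log n)^2 / 26.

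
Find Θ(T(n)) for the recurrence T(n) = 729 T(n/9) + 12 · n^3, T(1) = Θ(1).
T(n) = Θ(n^3 log n)

log_9 729 = 3, and f(n) = 12 · n^3 = Θ(n^(log_9 729)). This is Case 2 of the master theorem: T(n) = Θ(f(n) · log n) = Θ(n^3 log n).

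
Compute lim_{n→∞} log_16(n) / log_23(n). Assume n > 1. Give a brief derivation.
lim = ln(23) / ln(16) = log_16(23)

Change of base: log_16(n) = ln n / ln 16 and log_23(n) = ln n / ln 23. The ratio is (ln n / ln 16) · (ln 23 / ln n) = ln 23 / ln 16, a constant independent of n. So the limit is ln 23 / ln 16 = log_16(23).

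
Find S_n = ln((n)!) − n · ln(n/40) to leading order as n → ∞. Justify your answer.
S_n ~ n · (ln 40 − 1) + O(ln n)

Stirling: ln((n)!) = n ln(n) − n + O(ln n).
  S_n = n ln(n) − n − n ln(n/40) + O(ln n)
      = n ln(n) − n ln n + n ln 40 − n + O(ln n)
      = n ln 40 − n + O(ln n)
      = n (ln 40 − 1) + O(ln n).
Numerically ln(40) − 1 ≈ 2.6889.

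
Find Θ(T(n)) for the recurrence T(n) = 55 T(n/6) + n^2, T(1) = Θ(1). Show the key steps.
T(n) = Θ(n^(log_6 55))

Master theorem: compare f(n) = n^2 to n^(log_6 55) where log_6 55 ≈ 2.237. Since 2 < log_6 55, we have f(n) = O(n^(log_6 55 − ε)) for some ε > 0 — Case 1. Hence T(n) = Θ(n^(log_6 55)).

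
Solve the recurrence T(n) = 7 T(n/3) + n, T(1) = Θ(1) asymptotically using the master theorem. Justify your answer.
T(n) = Θ(n^(log_3 7))

Master theorem: compare f(n) = n to n^(log_3 7) where log_3 7 ≈ 1.771. Since 1 < log_3 7, we have f(n) = O(n^(log_3 7 − ε)) for some ε > 0 — Case 1. Hence T(n) = Θ(n^(log_3 7)).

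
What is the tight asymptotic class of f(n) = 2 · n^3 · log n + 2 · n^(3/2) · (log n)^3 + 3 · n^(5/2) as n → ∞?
f(n) ∈ Θ(n^3 · log n)

Compare the terms by growth order. For large n, n^a · (log n)^b dominates n^a' · (log n)^b' iff a > a', or (a = a' and b > b'). Ranking the 3 terms shows the dominant one is 2 · n^3 · log n. Hence f(n) ∈ Θ(n^3 · log n).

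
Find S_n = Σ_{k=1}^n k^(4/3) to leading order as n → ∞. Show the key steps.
S_n ~ (3/7) · n^(7/3)

Integral comparison: Σ_{k=1}^n k^(4/3) = ∫_0^n x^(4/3) dx + O(n^(4/3)). The integral is n^(1 + 4/3) / (1 + 4/3) = n^((4+3)/3) / ((4+3)/3) = (3/7) · n^(7/3).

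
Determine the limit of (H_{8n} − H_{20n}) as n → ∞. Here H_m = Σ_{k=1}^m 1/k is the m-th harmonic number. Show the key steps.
lim = ln(8/20) = ln(2/5)

Euler-Maclaurin gives H_m = ln m + γ + 1/(2m) + O(1/m^2). The γ and O(1/m) terms cancel in the difference:
  H_{8n} − H_{20n} = ln(8n) − ln(20n) + O(1/n) = ln(8/20) + O(1/n).
Hence the limit is ln(8/20) = ln(2/5).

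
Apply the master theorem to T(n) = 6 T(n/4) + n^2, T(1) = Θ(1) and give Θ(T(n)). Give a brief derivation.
T(n) = Θ(n^2)

log_4 6 ≈ 1.292. f(n) = n^2 dominates n^(log_4 6) since 2 > 1.292, and the regularity condition a·f(n/b) = 6·(n/4)^2 = (6/16)·n^2 ≤ c·f(n) holds with c = 6/16 ≈ 0.375 < 1. So this is Case 3: T(n) = Θ(f(n)) = Θ(n^2).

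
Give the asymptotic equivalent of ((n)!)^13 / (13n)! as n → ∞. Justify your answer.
((n)!)^13/(13n)! ~ ((2π·n)^(12/2) / sqrt(13)) · 13^(−13·n)  →  0

Write N = n. Stirling: N! ~ sqrt(2π N)(N/e)^N and (13N)! ~ sqrt(2π·13N)·(13N/e)^(13N).
  (N!)^13/(13N)! ~ (2π N)^(13/2) (N/e)^(13N) / [sqrt(2π·13N) (13N/e)^(13N)]
     = (2π N)^(13/2) / sqrt(2π·13N) · (N/(13N))^(13N)
     = (2π N)^((13−1)/2) / sqrt(13) · 13^(−13N).
Since 13^13 > 1, the factor 13^(−13N) decays exponentially, so the ratio → 0. Substituting N = n gives the stated form.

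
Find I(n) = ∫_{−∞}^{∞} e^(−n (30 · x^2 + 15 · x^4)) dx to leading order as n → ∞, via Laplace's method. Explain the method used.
I(n) ~ sqrt(π/(30n))

φ(x) = 30 · x^2 + 15 · x^4 has its unique global minimum at x* = 0 (since φ'(x) = 60x + 60x^3 = 0 only at x = 0 for real x with both coefficients positive, and φ → ∞ as |x| → ∞). At x* = 0, φ(0) = 0 and φ''(0) = 60. Laplace's method then gives
  I(n) ~ sqrt(2π / (n · φ''(0))) · e^(−n φ(0)) = sqrt(2π / (60n)) = sqrt(π/(30n)).
The 15 · x^4 term contributes only at subleading order (an O(1/n) relative correction).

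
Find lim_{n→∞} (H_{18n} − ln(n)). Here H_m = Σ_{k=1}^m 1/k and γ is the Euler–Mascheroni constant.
lim = ln 18 + γ

By Euler-Maclaurin, H_m = ln m + γ + O(1/m). So
  H_{18n} − ln(n) = ln(18n) + γ − ln(n) + O(1/n)
                       = ln(18/1) + γ + O(1/n).
Hence the limit is ln(18/1) + γ.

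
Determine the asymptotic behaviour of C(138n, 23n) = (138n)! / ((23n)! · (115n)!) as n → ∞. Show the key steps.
C(138n, 23n) ~ (46656/3125)^(23n) · sqrt(3/(5π·23n))

Write N = 23n. Apply Stirling to each factorial:
  (6N)! ~ sqrt(2π·6N) · (6N/e)^(6N),
  N! ~ sqrt(2π N) · (N/e)^N,
  (5N)! ~ sqrt(2π·5N) · (5N/e)^(5N).
The exponential factors combine to (6N)^(6N) / (N^N · (5N)^(5N)) = 6^(6N)/5^(5N) = (6^6/5^5)^N = (46656/3125)^N.
The square-root prefactors combine to sqrt(2π·6N) / (sqrt(2π N)·sqrt(2π·5N)) = sqrt(6 / (2π·5·N)) = sqrt(3/(5π·23n)).
Substituting N = 23n: C(138n, 23n) ~ (46656/3125)^(23n) · sqrt(3/(5π·23n)).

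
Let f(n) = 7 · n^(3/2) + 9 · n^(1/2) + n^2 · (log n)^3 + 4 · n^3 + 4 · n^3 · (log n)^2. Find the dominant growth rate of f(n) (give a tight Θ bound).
f(n) ∈ Θ(n^3 · (log n)^2)

Compare the terms by growth order. For large n, n^a · (log n)^b dominates n^a' · (log n)^b' iff a > a', or (a = a' and b > b'). Ranking the 5 terms shows the dominant one is 4 · n^3 · (log n)^2. Hence f(n) ∈ Θ(n^3 · (log n)^2).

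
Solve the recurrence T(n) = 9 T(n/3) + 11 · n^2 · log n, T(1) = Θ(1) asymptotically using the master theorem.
T(n) = Θ(n^2 · (log n)^2)

Here log_3 9 = 2 and f(n) = 11 · n^2 · log n = Θ(n^(log_3 9) · (log n)^1). This is the extended Case 2 of the master theorem (f matches the critical exponent up to log factors), giving T(n) = Θ(n^(log_3 9) · (log n)^(1+1)) = Θ(n^2 · (log n)^2).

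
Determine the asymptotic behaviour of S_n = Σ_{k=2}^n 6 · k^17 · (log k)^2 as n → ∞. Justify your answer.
S_n ~ n^18 · (log n)^2 / 3

By integral comparison, S_n = ∫_1^n 6 · x^17 · (log x)^2 dx + O(n^17 · (log n)^2). For the integral, the leading term of ∫_1^n x^17 (log x)^2 dx is n^18/18 · (log n)^2 (by repeated integration by parts; each step lowers the log-exponent and produces a relatively O(1/log n) correction). Hence S_n ~ n^18 · (log n)^2 / 3.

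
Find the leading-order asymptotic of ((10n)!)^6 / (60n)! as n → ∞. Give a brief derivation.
((10n)!)^6/(60n)! ~ ((2π·10n)^(5/2) / sqrt(6)) · 6^(−6·10n)  →  0

Write N = 10n. Stirling: N! ~ sqrt(2π N)(N/e)^N and (6N)! ~ sqrt(2π·6N)·(6N/e)^(6N).
  (N!)^6/(6N)! ~ (2π N)^(6/2) (N/e)^(6N) / [sqrt(2π·6N) (6N/e)^(6N)]
     = (2π N)^(6/2) / sqrt(2π·6N) · (N/(6N))^(6N)
     = (2π N)^((6−1)/2) / sqrt(6) · 6^(−6N).
Since 6^6 > 1, the factor 6^(−6N) decays exponentially, so the ratio → 0. Substituting N = 10n gives the stated form.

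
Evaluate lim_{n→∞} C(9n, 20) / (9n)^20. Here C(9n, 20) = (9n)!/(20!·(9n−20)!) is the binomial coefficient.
lim = 1/20! = 1/2432902008176640000

With N = 9n → ∞: C(N, 20) / N^20 = [N(N−1)…(N−19)] / (20! · N^20) = (1/20!) · 1 · (1 − 1/(9n)) · … · (1 − 19/(9n)). Each factor → 1 as N → ∞, so the limit is 1/20! = 1/2432902008176640000.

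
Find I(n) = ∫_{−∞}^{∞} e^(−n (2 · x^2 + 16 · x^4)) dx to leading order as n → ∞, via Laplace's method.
I(n) ~ sqrt(π/(2n))

φ(x) = 2 · x^2 + 16 · x^4 has its unique global minimum at x* = 0 (since φ'(x) = 4x + 64x^3 = 0 only at x = 0 for real x with both coefficients positive, and φ → ∞ as |x| → ∞). At x* = 0, φ(0) = 0 and φ''(0) = 4. Laplace's method then gives
  I(n) ~ sqrt(2π / (n · φ''(0))) · e^(−n φ(0)) = sqrt(2π / (4n)) = sqrt(π/(2n)).
The 16 · x^4 term contributes only at subleading order (an O(1/n) relative correction).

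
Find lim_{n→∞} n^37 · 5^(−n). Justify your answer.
lim = 0

Exponentials with base > 1 dominate every fixed polynomial: for any fixed c, n^c / 5^n → 0 as n → ∞ (e.g. by the ratio test, or by writing 5^n = e^(n ln 5) and noting e^(n ln 5) / n^c → ∞). Hence n^37 · 5^(−n) = n^37 / 5^n → 0.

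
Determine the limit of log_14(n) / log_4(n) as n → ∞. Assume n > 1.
lim = ln(4) / ln(14) = log_14(4)

Change of base: log_14(n) = ln n / ln 14 and log_4(n) = ln n / ln 4. The ratio is (ln n / ln 14) · (ln 4 / ln n) = ln 4 / ln 14, a constant independent of n. So the limit is ln 4 / ln 14 = log_14(4).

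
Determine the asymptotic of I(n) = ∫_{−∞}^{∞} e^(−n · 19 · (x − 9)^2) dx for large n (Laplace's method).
I(n) = sqrt(π/(19n))

Here φ(x) = 19 · (x − 9)^2 has its unique minimum at x* = 9 with φ(x*) = 0 and φ''(x*) = 38. Laplace's method gives
  I(n) ~ e^(−n φ(x*)) · sqrt(2π / (n · φ''(x*))) = sqrt(2π / (38n)) = sqrt(π/(19n)).
This is exact: substituting u = (x − 9)·sqrt(19n) gives I(n) = (1/sqrt(19n)) ∫_{−∞}^{∞} e^(−u^2) du = sqrt(π/(19n)).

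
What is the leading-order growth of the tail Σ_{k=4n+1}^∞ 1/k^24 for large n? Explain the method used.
Σ_{k>4n} 1/k^24 ~ 1/(23 · (4n)^23)

Compare to the integral: ∫_{4n}^∞ x^(−24) dx = [−x^(−23)/23]_{4n}^∞ = 1/((24−1)·(4n)^23). Euler-Maclaurin then gives
  Σ_{k>4n} 1/k^24 = ∫_{4n}^∞ dx/x^24 − 1/(2·(4n)^24) + O(1/(4n)^25).
(Equivalently this is ζ(24) − Σ_{k≤4n} 1/k^24.)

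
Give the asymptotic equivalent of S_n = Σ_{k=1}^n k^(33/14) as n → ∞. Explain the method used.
S_n ~ (14/47) · n^(47/14)

Integral comparison: Σ_{k=1}^n k^(33/14) = ∫_0^n x^(33/14) dx + O(n^(33/14)). The integral is n^(1 + 33/14) / (1 + 33/14) = n^((33+14)/14) / ((33+14)/14) = (14/47) · n^(47/14).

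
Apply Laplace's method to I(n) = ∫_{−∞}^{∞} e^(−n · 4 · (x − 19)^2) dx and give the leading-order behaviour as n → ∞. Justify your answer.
I(n) = sqrt(π/(4n))

Here φ(x) = 4 · (x − 19)^2 has its unique minimum at x* = 19 with φ(x*) = 0 and φ''(x*) = 8. Laplace's method gives
  I(n) ~ e^(−n φ(x*)) · sqrt(2π / (n · φ''(x*))) = sqrt(2π / (8n)) = sqrt(π/(4n)).
This is exact: substituting u = (x − 19)·sqrt(4n) gives I(n) = (1/sqrt(4n)) ∫_{−∞}^{∞} e^(−u^2) du = sqrt(π/(4n)).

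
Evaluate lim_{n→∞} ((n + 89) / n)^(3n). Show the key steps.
lim = e^267

Rewrite as (1 + 89/n)^(3n). By the standard limit (1 + x/n)^n → e^x, we have (1 + 89/n)^n → e^89, and raising to the 3rd power gives e^267.
More precisely, ln[(1 + 89/n)^(3n)] = 3n · ln(1 + 89/n) = 3n · (89/n + O(1/n^2)) = 267 + O(1/n) → 267.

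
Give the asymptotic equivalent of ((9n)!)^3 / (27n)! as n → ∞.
((9n)!)^3/(27n)! ~ ((2π·9n)^(2/2) / sqrt(3)) · 3^(−3·9n)  →  0

Write N = 9n. Stirling: N! ~ sqrt(2π N)(N/e)^N and (3N)! ~ sqrt(2π·3N)·(3N/e)^(3N).
  (N!)^3/(3N)! ~ (2π N)^(3/2) (N/e)^(3N) / [sqrt(2π·3N) (3N/e)^(3N)]
     = (2π N)^(3/2) / sqrt(2π·3N) · (N/(3N))^(3N)
     = (2π N)^((3−1)/2) / sqrt(3) · 3^(−3N).
Since 3^3 > 1, the factor 3^(−3N) decays exponentially, so the ratio → 0. Substituting N = 9n gives the stated form.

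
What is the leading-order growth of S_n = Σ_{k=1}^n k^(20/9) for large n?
S_n ~ (9/29) · n^(29/9)

Integral comparison: Σ_{k=1}^n k^(20/9) = ∫_0^n x^(20/9) dx + O(n^(20/9)). The integral is n^(1 + 20/9) / (1 + 20/9) = n^((20+9)/9) / ((20+9)/9) = (9/29) · n^(29/9).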